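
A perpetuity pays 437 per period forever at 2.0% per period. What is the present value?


PV = PMT / i
= 437 / 0.02
= 21850.0


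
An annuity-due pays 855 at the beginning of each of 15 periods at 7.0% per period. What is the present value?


PV_due = PMT * (1-(1+i)^(-n))/i * (1+i)
PV_immediate = 7787.2665
PV_due = 7787.2665 * 1.07
= 8332.3751


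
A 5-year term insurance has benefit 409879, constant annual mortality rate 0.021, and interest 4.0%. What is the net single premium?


NSP = benefit * sum_{k=0}^{n-1} k_p_x * q * v^(k+1)
With constant q=0.021, v=0.961538
Sum = 0.089793
NSP = 409879 * 0.089793
= 36804.0644


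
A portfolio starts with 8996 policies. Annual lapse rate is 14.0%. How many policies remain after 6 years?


remaining = initial * (1 - lapse)^years
= 8996 * (1 - 0.14)^6
= 8996 * 0.404567
= 3639.4868


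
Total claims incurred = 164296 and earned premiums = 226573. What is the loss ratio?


Loss ratio = claims / premiums
= 164296 / 226573
= 0.7251


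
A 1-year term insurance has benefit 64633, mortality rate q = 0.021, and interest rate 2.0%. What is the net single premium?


NSP = benefit * q * v
v = 1/(1+i) = 0.980392
NSP = 64633 * 0.021 * 0.980392
= 1330.6794


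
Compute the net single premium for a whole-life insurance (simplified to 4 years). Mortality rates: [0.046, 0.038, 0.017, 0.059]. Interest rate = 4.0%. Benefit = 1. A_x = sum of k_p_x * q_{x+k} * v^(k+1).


v = 0.961538
Year 0: k_p_x=1.0, q=0.046, term=0.044231
Year 1: k_p_x=0.954, q=0.038, term=0.033517
Year 2: k_p_x=0.917748, q=0.017, term=0.01387
Year 3: k_p_x=0.902146, q=0.059, term=0.045498
A_x = 0.1371


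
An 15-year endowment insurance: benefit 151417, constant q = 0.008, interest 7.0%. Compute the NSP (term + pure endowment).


Term component = 10540.0878
Pure endowment = 15_p_x * v^15 * benefit = 0.886493 * 0.362446 * 151417 = 48651.1437
NSP = 59191.2315


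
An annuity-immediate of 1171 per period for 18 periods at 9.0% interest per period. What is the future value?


FV = PMT * ((1+i)^n - 1) / i
= 1171 * ((1.09)^18 - 1) / 0.09
= 1171 * (4.71712 - 1) / 0.09
= 48363.8668


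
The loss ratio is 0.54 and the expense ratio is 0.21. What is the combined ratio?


Combined ratio = loss ratio + expense ratio
= 0.54 + 0.21
= 0.75


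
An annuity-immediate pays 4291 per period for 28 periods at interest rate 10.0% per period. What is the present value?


PV = PMT * (1 - (1+i)^(-n)) / i
= 4291 * (1 - (1+0.1)^(-28)) / 0.1
= 4291 * (1 - 0.069343) / 0.1
= 4291 * 9.306567
= 39934.4769


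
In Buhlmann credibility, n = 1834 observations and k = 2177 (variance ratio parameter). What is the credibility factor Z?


Z = n / (n + k)
= 1834 / (1834 + 2177)
= 1834 / 4011
= 0.4572


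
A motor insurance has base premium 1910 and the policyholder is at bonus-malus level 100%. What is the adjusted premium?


adjusted = base * BM_level / 100
= 1910 * 100 / 100
= 1910 * 1.0
= 1910.0


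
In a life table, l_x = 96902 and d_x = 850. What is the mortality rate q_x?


q_x = d_x / l_x
= 850 / 96902
= 0.0088


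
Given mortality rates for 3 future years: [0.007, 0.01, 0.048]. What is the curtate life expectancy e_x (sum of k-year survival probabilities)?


e_x = sum_{k=1}^{n} k_p_x
k_p_x values:
  1_p_x = 0.993
  2_p_x = 0.98307
  3_p_x = 0.935883
e_x = 2.912


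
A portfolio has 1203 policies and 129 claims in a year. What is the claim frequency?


frequency = claims / policies
= 129 / 1203
= 0.1072


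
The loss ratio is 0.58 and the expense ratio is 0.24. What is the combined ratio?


Combined ratio = loss ratio + expense ratio
= 0.58 + 0.24
= 0.82


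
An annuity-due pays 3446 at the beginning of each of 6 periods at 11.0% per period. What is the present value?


PV_due = PMT * (1-(1+i)^(-n))/i * (1+i)
PV_immediate = 14578.4334
PV_due = 14578.4334 * 1.11
= 16182.0611


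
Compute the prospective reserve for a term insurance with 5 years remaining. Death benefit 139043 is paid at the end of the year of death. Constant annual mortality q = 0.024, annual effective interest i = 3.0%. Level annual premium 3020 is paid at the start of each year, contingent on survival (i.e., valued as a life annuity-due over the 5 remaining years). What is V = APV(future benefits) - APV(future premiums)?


v = 1/(1+i) = 0.970874
APV(future benefits) per unit = sum_{k=0}^{4} k_p_x * q * v^(k+1) = 0.104913
APV(future benefits) = 139043 * 0.104913 = 14587.3698
Life annuity-due factor ä_{x:5} = sum_{k=0}^{4} k_p_x * v^k = 4.502501
APV(future premiums) = 3020 * 4.502501 = 13597.5539
V = 14587.3698 - 13597.5539
= 989.8159


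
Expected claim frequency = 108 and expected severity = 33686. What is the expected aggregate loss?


E[S] = E[N] * E[X]
= 108 * 33686
= 3.6381e+06


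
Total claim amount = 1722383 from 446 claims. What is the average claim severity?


severity = total / number
= 1722383 / 446
= 3861.8453


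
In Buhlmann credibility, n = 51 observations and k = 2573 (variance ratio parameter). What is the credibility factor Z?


Z = n / (n + k)
= 51 / (51 + 2573)
= 51 / 2624
= 0.0194


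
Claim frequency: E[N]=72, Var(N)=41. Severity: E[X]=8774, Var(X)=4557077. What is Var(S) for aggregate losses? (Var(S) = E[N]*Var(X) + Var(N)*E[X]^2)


Var(S) = E[N]*Var(X) + Var(N)*E[X]^2
= 72*4557077 + 41*8774^2
= 328109544 + 3156306116
= 3.4844e+09


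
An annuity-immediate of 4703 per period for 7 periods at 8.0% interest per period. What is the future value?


FV = PMT * ((1+i)^n - 1) / i
= 4703 * ((1.08)^7 - 1) / 0.08
= 4703 * (1.713824 - 1) / 0.08
= 41963.9442


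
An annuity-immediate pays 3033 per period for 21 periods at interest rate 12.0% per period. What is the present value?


PV = PMT * (1 - (1+i)^(-n)) / i
= 3033 * (1 - (1+0.12)^(-21)) / 0.12
= 3033 * (1 - 0.09256) / 0.12
= 3033 * 7.562003
= 22935.5558


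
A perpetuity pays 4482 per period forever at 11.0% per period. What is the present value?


PV = PMT / i
= 4482 / 0.11
= 40745.4545


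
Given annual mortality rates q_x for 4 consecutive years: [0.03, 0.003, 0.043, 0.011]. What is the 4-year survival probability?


p_k = 1 - q_k for each year
Survival = product of (1 - q_k)
= 0.97 * 0.997 * 0.957 * 0.989
= 0.9153


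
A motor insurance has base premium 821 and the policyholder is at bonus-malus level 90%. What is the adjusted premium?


adjusted = base * BM_level / 100
= 821 * 90 / 100
= 821 * 0.9
= 738.9


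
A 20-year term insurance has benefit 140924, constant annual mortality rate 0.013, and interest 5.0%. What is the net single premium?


NSP = benefit * sum_{k=0}^{n-1} k_p_x * q * v^(k+1)
With constant q=0.013, v=0.952381
Sum = 0.146486
NSP = 140924 * 0.146486
= 20643.395


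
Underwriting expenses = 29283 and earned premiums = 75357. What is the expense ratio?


Expense ratio = expenses / premiums
= 29283 / 75357
= 0.3886


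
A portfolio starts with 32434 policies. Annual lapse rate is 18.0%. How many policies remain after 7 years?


remaining = initial * (1 - lapse)^years
= 32434 * (1 - 0.18)^7
= 32434 * 0.249285
= 8085.325


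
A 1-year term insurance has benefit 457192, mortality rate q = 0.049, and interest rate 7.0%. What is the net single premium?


NSP = benefit * q * v
v = 1/(1+i) = 0.934579
NSP = 457192 * 0.049 * 0.934579
= 20936.8299


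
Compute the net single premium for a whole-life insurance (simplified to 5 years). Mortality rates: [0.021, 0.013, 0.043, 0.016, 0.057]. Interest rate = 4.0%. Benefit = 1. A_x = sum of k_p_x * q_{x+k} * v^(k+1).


v = 0.961538
Year 0: k_p_x=1.0, q=0.021, term=0.020192
Year 1: k_p_x=0.979, q=0.013, term=0.011767
Year 2: k_p_x=0.966273, q=0.043, term=0.036938
Year 3: k_p_x=0.924723, q=0.016, term=0.012647
Year 4: k_p_x=0.909928, q=0.057, term=0.04263
A_x = 0.1242


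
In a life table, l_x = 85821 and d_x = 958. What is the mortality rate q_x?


q_x = d_x / l_x
= 958 / 85821
= 0.0112


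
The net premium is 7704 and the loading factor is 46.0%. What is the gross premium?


Gross = net * (1 + loading)
= 7704 * (1 + 0.46)
= 7704 * 1.46
= 11247.84


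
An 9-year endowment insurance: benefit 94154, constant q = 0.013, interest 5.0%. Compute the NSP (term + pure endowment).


Term component = 8296.1145
Pure endowment = 9_p_x * v^9 * benefit = 0.888903 * 0.644609 * 94154 = 53949.7526
NSP = 62245.8672


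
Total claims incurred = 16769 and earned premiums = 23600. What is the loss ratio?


Loss ratio = claims / premiums
= 16769 / 23600
= 0.7106


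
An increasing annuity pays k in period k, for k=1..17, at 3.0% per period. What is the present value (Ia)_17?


(Ia)_n = sum_{k=1}^{n} k * v^k, v = 1/(1+i)
v = 0.970874
Sum computed term by term:
(Ia)_17 = 109.1941


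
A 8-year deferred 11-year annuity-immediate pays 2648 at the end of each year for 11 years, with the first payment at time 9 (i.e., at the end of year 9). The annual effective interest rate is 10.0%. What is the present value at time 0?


PV at time 8 of the 11-year annuity-immediate:
a_n = 2648 * (1-(1+0.1)^(-11))/0.1 = 17198.9215
Discount back 8 years to time 0:
PV = 17198.9215 * (1+0.1)^(-8)
= 17198.9215 * 0.466507
= 8023.4238


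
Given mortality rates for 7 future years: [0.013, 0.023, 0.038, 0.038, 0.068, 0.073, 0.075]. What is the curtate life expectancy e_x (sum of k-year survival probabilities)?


e_x = sum_{k=1}^{n} k_p_x
k_p_x values:
  1_p_x = 0.987
  2_p_x = 0.964299
  3_p_x = 0.927656
  4_p_x = 0.892405
  5_p_x = 0.831721
  6_p_x = 0.771006
  7_p_x = 0.71318
e_x = 6.0873


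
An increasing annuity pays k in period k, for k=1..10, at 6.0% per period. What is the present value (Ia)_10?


(Ia)_n = sum_{k=1}^{n} k * v^k, v = 1/(1+i)
v = 0.943396
Sum computed term by term:
(Ia)_10 = 36.9624


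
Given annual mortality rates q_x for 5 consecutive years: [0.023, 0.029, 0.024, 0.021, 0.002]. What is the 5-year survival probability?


p_k = 1 - q_k for each year
Survival = product of (1 - q_k)
= 0.977 * 0.971 * 0.976 * 0.979 * 0.998
= 0.9046


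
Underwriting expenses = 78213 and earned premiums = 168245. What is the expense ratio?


Expense ratio = expenses / premiums
= 78213 / 168245
= 0.4649


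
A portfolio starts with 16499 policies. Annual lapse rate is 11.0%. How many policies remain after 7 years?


remaining = initial * (1 - lapse)^years
= 16499 * (1 - 0.11)^7
= 16499 * 0.442313
= 7297.7279


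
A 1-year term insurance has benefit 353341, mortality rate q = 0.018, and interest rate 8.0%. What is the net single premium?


NSP = benefit * q * v
v = 1/(1+i) = 0.925926
NSP = 353341 * 0.018 * 0.925926
= 5889.0167


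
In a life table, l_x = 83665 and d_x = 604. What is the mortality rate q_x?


q_x = d_x / l_x
= 604 / 83665
= 0.0072


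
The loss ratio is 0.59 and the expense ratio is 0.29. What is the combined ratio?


Combined ratio = loss ratio + expense ratio
= 0.59 + 0.29
= 0.88


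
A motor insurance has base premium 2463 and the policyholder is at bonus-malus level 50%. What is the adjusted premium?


adjusted = base * BM_level / 100
= 2463 * 50 / 100
= 2463 * 0.5
= 1231.5


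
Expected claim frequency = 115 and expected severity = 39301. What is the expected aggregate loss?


E[S] = E[N] * E[X]
= 115 * 39301
= 4.5196e+06


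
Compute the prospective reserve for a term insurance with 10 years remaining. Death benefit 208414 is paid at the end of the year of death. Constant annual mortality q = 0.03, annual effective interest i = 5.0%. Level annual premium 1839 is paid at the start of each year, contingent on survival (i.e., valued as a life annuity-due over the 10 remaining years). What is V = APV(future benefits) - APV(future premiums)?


v = 1/(1+i) = 0.952381
APV(future benefits) per unit = sum_{k=0}^{9} k_p_x * q * v^(k+1) = 0.205232
APV(future benefits) = 208414 * 0.205232 = 42773.2394
Life annuity-due factor ä_{x:10} = sum_{k=0}^{9} k_p_x * v^k = 7.183123
APV(future premiums) = 1839 * 7.183123 = 13209.763
V = 42773.2394 - 13209.763
= 29563.4763


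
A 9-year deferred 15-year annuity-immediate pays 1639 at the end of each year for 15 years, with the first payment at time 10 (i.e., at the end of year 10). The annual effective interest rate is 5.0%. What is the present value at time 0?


PV at time 9 of the 15-year annuity-immediate:
a_n = 1639 * (1-(1+0.05)^(-15))/0.05 = 17012.2595
Discount back 9 years to time 0:
PV = 17012.2595 * (1+0.05)^(-9)
= 17012.2595 * 0.644609
= 10966.2542


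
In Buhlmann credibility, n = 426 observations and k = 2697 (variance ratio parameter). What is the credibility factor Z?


Z = n / (n + k)
= 426 / (426 + 2697)
= 426 / 3123
= 0.1364


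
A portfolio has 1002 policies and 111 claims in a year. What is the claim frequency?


frequency = claims / policies
= 111 / 1002
= 0.1108


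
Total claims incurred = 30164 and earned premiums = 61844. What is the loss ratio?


Loss ratio = claims / premiums
= 30164 / 61844
= 0.4877


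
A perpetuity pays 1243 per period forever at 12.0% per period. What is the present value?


PV = PMT / i
= 1243 / 0.12
= 10358.3333


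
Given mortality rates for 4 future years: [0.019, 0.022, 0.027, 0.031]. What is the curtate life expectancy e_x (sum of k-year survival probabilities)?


e_x = sum_{k=1}^{n} k_p_x
k_p_x values:
  1_p_x = 0.981
  2_p_x = 0.959418
  3_p_x = 0.933514
  4_p_x = 0.904575
e_x = 3.7785


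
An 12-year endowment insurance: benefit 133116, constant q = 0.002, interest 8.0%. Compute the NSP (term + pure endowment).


Term component = 1988.0155
Pure endowment = 12_p_x * v^12 * benefit = 0.976262 * 0.397114 * 133116 = 51607.3654
NSP = 53595.3809


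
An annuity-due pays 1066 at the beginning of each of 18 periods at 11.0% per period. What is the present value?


PV_due = PMT * (1-(1+i)^(-n))/i * (1+i)
PV_immediate = 8209.9233
PV_due = 8209.9233 * 1.11
= 9113.0148


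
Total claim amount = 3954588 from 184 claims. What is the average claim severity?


severity = total / number
= 3954588 / 184
= 21492.3261


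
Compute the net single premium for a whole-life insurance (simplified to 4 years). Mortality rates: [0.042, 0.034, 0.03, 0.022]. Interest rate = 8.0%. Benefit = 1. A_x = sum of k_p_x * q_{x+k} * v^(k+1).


v = 0.925926
Year 0: k_p_x=1.0, q=0.042, term=0.038889
Year 1: k_p_x=0.958, q=0.034, term=0.027925
Year 2: k_p_x=0.925428, q=0.03, term=0.022039
Year 3: k_p_x=0.897665, q=0.022, term=0.014516
A_x = 0.1034


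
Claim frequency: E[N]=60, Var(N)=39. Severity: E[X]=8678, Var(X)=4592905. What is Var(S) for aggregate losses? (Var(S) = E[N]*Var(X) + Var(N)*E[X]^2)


Var(S) = E[N]*Var(X) + Var(N)*E[X]^2
= 60*4592905 + 39*8678^2
= 275574300 + 2936999676
= 3.2126e+09


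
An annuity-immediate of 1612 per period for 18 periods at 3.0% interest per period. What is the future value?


FV = PMT * ((1+i)^n - 1) / i
= 1612 * ((1.03)^18 - 1) / 0.03
= 1612 * (1.702433 - 1) / 0.03
= 37744.0698


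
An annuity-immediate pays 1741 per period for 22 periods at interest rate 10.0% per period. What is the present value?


PV = PMT * (1 - (1+i)^(-n)) / i
= 1741 * (1 - (1+0.1)^(-22)) / 0.1
= 1741 * (1 - 0.122846) / 0.1
= 1741 * 8.77154
= 15271.2516


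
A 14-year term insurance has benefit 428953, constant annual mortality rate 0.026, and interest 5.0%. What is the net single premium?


NSP = benefit * sum_{k=0}^{n-1} k_p_x * q * v^(k+1)
With constant q=0.026, v=0.952381
Sum = 0.222614
NSP = 428953 * 0.222614
= 95491.0832


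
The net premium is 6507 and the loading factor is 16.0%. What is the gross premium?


Gross = net * (1 + loading)
= 6507 * (1 + 0.16)
= 6507 * 1.16
= 7548.12


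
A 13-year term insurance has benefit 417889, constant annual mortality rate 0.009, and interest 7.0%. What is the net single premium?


NSP = benefit * sum_{k=0}^{n-1} k_p_x * q * v^(k+1)
With constant q=0.009, v=0.934579
Sum = 0.071892
NSP = 417889 * 0.071892
= 30042.745


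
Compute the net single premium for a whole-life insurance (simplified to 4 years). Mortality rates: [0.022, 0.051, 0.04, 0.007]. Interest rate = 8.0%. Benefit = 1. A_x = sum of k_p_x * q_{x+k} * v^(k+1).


v = 0.925926
Year 0: k_p_x=1.0, q=0.022, term=0.02037
Year 1: k_p_x=0.978, q=0.051, term=0.042762
Year 2: k_p_x=0.928122, q=0.04, term=0.029471
Year 3: k_p_x=0.890997, q=0.007, term=0.004584
A_x = 0.0972


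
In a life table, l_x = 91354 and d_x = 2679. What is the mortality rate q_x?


q_x = d_x / l_x
= 2679 / 91354
= 0.0293


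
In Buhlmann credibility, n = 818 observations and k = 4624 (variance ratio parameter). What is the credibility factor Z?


Z = n / (n + k)
= 818 / (818 + 4624)
= 818 / 5442
= 0.1503


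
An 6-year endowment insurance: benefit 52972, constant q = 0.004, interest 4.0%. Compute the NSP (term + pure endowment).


Term component = 1100.2013
Pure endowment = 6_p_x * v^6 * benefit = 0.976239 * 0.790315 * 52972 = 40869.7861
NSP = 41969.9874


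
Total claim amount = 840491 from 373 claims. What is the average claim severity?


severity = total / number
= 840491 / 373
= 2253.3271


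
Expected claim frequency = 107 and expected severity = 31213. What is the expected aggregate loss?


E[S] = E[N] * E[X]
= 107 * 31213
= 3.3398e+06


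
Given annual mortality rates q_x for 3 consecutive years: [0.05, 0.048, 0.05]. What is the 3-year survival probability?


p_k = 1 - q_k for each year
Survival = product of (1 - q_k)
= 0.95 * 0.952 * 0.95
= 0.8592


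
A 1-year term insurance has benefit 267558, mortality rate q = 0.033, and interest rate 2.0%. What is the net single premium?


NSP = benefit * q * v
v = 1/(1+i) = 0.980392
NSP = 267558 * 0.033 * 0.980392
= 8656.2882


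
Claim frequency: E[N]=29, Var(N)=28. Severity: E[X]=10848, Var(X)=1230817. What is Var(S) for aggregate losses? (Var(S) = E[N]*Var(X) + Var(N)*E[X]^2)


Var(S) = E[N]*Var(X) + Var(N)*E[X]^2
= 29*1230817 + 28*10848^2
= 35693693 + 3295014912
= 3.3307e+09


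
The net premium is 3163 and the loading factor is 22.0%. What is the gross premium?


Gross = net * (1 + loading)
= 3163 * (1 + 0.22)
= 3163 * 1.22
= 3858.86


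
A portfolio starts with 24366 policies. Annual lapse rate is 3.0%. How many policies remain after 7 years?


remaining = initial * (1 - lapse)^years
= 24366 * (1 - 0.03)^7
= 24366 * 0.807983
= 19687.31


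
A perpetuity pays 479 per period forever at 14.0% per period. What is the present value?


PV = PMT / i
= 479 / 0.14
= 3421.4286


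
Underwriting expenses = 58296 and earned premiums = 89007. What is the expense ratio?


Expense ratio = expenses / premiums
= 58296 / 89007
= 0.655


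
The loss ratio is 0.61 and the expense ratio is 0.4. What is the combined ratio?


Combined ratio = loss ratio + expense ratio
= 0.61 + 0.4
= 1.01


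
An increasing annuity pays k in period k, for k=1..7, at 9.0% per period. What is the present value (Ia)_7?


(Ia)_n = sum_{k=1}^{n} k * v^k, v = 1/(1+i)
v = 0.917431
Sum computed term by term:
(Ia)_7 = 18.4075


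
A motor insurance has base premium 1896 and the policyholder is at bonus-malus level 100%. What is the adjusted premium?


adjusted = base * BM_level / 100
= 1896 * 100 / 100
= 1896 * 1.0
= 1896.0


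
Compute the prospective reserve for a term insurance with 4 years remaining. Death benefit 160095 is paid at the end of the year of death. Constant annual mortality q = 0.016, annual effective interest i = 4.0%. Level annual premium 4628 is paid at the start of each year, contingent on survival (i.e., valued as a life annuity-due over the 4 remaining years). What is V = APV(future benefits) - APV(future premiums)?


v = 1/(1+i) = 0.961538
APV(future benefits) per unit = sum_{k=0}^{3} k_p_x * q * v^(k+1) = 0.056744
APV(future benefits) = 160095 * 0.056744 = 9084.442
Life annuity-due factor ä_{x:4} = sum_{k=0}^{3} k_p_x * v^k = 3.688365
APV(future premiums) = 4628 * 3.688365 = 17069.7513
V = 9084.442 - 17069.7513
= -7985.3093


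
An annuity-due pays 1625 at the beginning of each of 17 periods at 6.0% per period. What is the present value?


PV_due = PMT * (1-(1+i)^(-n))/i * (1+i)
PV_immediate = 17025.547
PV_due = 17025.547 * 1.06
= 18047.0798


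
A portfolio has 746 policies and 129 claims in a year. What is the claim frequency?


frequency = claims / policies
= 129 / 746
= 0.1729


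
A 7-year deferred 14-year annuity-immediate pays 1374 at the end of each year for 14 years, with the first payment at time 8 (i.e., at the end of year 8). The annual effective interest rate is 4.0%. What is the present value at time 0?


PV at time 7 of the 14-year annuity-immediate:
a_n = 1374 * (1-(1+0.04)^(-14))/0.04 = 14513.7309
Discount back 7 years to time 0:
PV = 14513.7309 * (1+0.04)^(-7)
= 14513.7309 * 0.759918
= 11029.2427


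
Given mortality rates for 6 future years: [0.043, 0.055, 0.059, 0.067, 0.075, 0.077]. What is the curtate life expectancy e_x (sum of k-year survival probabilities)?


e_x = sum_{k=1}^{n} k_p_x
k_p_x values:
  1_p_x = 0.957
  2_p_x = 0.904365
  3_p_x = 0.851007
  4_p_x = 0.79399
  5_p_x = 0.734441
  6_p_x = 0.677889
e_x = 4.9187


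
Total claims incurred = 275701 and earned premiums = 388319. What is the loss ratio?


Loss ratio = claims / premiums
= 275701 / 388319
= 0.71


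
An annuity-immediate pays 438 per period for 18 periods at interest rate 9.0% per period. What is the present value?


PV = PMT * (1 - (1+i)^(-n)) / i
= 438 * (1 - (1+0.09)^(-18)) / 0.09
= 438 * (1 - 0.211994) / 0.09
= 438 * 8.755625
= 3834.9638


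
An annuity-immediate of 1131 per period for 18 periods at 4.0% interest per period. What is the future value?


FV = PMT * ((1+i)^n - 1) / i
= 1131 * ((1.04)^18 - 1) / 0.04
= 1131 * (2.025817 - 1) / 0.04
= 29004.962


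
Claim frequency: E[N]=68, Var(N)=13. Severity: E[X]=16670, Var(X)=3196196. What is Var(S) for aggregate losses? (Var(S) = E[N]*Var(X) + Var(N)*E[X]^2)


Var(S) = E[N]*Var(X) + Var(N)*E[X]^2
= 68*3196196 + 13*16670^2
= 217341328 + 3612555700
= 3.8299e+09


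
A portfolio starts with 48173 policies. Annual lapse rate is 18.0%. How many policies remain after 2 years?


remaining = initial * (1 - lapse)^years
= 48173 * (1 - 0.18)^2
= 48173 * 0.6724
= 32391.5252


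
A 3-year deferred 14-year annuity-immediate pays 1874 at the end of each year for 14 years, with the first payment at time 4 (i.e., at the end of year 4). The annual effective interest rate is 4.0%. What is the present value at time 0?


PV at time 3 of the 14-year annuity-immediate:
a_n = 1874 * (1-(1+0.04)^(-14))/0.04 = 19795.2924
Discount back 3 years to time 0:
PV = 19795.2924 * (1+0.04)^(-3)
= 19795.2924 * 0.888996
= 17597.9428


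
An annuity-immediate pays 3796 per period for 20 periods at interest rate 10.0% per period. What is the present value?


PV = PMT * (1 - (1+i)^(-n)) / i
= 3796 * (1 - (1+0.1)^(-20)) / 0.1
= 3796 * (1 - 0.148644) / 0.1
= 3796 * 8.513564
= 32317.4879


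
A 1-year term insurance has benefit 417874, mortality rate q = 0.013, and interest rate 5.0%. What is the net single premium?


NSP = benefit * q * v
v = 1/(1+i) = 0.952381
NSP = 417874 * 0.013 * 0.952381
= 5173.6781


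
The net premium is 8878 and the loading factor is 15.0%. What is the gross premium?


Gross = net * (1 + loading)
= 8878 * (1 + 0.15)
= 8878 * 1.15
= 10209.7


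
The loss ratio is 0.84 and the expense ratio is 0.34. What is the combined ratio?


Combined ratio = loss ratio + expense ratio
= 0.84 + 0.34
= 1.18


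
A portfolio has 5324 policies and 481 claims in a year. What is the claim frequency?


frequency = claims / policies
= 481 / 5324
= 0.0903


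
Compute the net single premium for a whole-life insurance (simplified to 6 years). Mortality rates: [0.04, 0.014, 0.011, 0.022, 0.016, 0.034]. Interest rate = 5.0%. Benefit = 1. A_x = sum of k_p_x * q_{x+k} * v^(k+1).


v = 0.952381
Year 0: k_p_x=1.0, q=0.04, term=0.038095
Year 1: k_p_x=0.96, q=0.014, term=0.01219
Year 2: k_p_x=0.94656, q=0.011, term=0.008994
Year 3: k_p_x=0.936148, q=0.022, term=0.016944
Year 4: k_p_x=0.915553, q=0.016, term=0.011478
Year 5: k_p_x=0.900904, q=0.034, term=0.022857
A_x = 0.1106


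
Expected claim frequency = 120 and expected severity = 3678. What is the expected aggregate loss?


E[S] = E[N] * E[X]
= 120 * 3678
= 441360


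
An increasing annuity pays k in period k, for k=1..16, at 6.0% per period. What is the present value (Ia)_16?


(Ia)_n = sum_{k=1}^{n} k * v^k, v = 1/(1+i)
v = 0.943396
Sum computed term by term:
(Ia)_16 = 73.5651


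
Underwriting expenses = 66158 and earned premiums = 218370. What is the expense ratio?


Expense ratio = expenses / premiums
= 66158 / 218370
= 0.303


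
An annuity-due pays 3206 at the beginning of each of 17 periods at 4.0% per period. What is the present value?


PV_due = PMT * (1-(1+i)^(-n))/i * (1+i)
PV_immediate = 39003.1343
PV_due = 39003.1343 * 1.04
= 40563.2597


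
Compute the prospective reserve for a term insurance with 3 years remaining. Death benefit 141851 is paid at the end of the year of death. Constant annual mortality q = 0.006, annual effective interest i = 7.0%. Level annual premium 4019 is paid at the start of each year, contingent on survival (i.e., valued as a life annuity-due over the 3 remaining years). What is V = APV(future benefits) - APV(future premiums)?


v = 1/(1+i) = 0.934579
APV(future benefits) per unit = sum_{k=0}^{2} k_p_x * q * v^(k+1) = 0.015656
APV(future benefits) = 141851 * 0.015656 = 2220.7987
Life annuity-due factor ä_{x:3} = sum_{k=0}^{2} k_p_x * v^k = 2.791961
APV(future premiums) = 4019 * 2.791961 = 11220.8907
V = 2220.7987 - 11220.8907
= -9000.092


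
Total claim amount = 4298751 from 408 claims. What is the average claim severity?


severity = total / number
= 4298751 / 408
= 10536.1544


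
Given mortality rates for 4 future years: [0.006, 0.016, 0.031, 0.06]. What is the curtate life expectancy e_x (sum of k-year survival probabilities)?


e_x = sum_{k=1}^{n} k_p_x
k_p_x values:
  1_p_x = 0.994
  2_p_x = 0.978096
  3_p_x = 0.947775
  4_p_x = 0.890909
e_x = 3.8108


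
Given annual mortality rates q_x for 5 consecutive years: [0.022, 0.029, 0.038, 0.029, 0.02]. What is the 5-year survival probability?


p_k = 1 - q_k for each year
Survival = product of (1 - q_k)
= 0.978 * 0.971 * 0.962 * 0.971 * 0.98
= 0.8693


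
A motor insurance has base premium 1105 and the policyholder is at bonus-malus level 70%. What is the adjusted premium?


adjusted = base * BM_level / 100
= 1105 * 70 / 100
= 1105 * 0.7
= 773.5


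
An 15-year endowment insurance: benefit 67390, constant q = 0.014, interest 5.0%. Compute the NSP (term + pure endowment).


Term component = 9002.278
Pure endowment = 15_p_x * v^15 * benefit = 0.809382 * 0.481017 * 67390 = 26236.7293
NSP = 35239.0073


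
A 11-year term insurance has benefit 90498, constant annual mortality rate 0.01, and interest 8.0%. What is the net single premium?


NSP = benefit * sum_{k=0}^{n-1} k_p_x * q * v^(k+1)
With constant q=0.01, v=0.925926
Sum = 0.068445
NSP = 90498 * 0.068445
= 6194.1333


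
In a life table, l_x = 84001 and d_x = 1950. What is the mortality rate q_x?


q_x = d_x / l_x
= 1950 / 84001
= 0.0232


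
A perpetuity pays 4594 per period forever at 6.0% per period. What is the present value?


PV = PMT / i
= 4594 / 0.06
= 76566.6667


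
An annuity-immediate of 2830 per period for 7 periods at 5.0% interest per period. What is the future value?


FV = PMT * ((1+i)^n - 1) / i
= 2830 * ((1.05)^7 - 1) / 0.05
= 2830 * (1.4071 - 1) / 0.05
= 23041.8839


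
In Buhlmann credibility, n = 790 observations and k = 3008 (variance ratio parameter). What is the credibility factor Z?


Z = n / (n + k)
= 790 / (790 + 3008)
= 790 / 3798
= 0.208


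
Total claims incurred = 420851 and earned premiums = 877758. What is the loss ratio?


Loss ratio = claims / premiums
= 420851 / 877758
= 0.4795


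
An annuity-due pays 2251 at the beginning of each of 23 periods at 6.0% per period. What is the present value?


PV_due = PMT * (1-(1+i)^(-n))/i * (1+i)
PV_immediate = 27694.9061
PV_due = 27694.9061 * 1.06
= 29356.6004


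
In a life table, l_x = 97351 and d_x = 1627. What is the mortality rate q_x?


q_x = d_x / l_x
= 1627 / 97351
= 0.0167


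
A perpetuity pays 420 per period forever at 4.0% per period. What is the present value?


PV = PMT / i
= 420 / 0.04
= 10500.0


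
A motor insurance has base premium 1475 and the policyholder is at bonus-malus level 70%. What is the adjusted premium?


adjusted = base * BM_level / 100
= 1475 * 70 / 100
= 1475 * 0.7
= 1032.5


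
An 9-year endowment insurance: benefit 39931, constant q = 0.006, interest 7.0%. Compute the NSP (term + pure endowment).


Term component = 1528.1284
Pure endowment = 9_p_x * v^9 * benefit = 0.947278 * 0.543934 * 39931 = 20574.7064
NSP = 22102.8349


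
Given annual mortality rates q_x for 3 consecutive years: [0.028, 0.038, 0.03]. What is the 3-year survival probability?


p_k = 1 - q_k for each year
Survival = product of (1 - q_k)
= 0.972 * 0.962 * 0.97
= 0.907


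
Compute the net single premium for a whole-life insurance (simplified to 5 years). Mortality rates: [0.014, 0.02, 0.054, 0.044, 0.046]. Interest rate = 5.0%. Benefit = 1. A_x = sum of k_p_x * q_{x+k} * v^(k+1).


v = 0.952381
Year 0: k_p_x=1.0, q=0.014, term=0.013333
Year 1: k_p_x=0.986, q=0.02, term=0.017887
Year 2: k_p_x=0.96628, q=0.054, term=0.045074
Year 3: k_p_x=0.914101, q=0.044, term=0.033089
Year 4: k_p_x=0.87388, q=0.046, term=0.031497
A_x = 0.1409


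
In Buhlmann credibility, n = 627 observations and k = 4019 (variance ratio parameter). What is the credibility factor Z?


Z = n / (n + k)
= 627 / (627 + 4019)
= 627 / 4646
= 0.135


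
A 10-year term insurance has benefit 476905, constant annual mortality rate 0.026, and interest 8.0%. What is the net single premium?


NSP = benefit * sum_{k=0}^{n-1} k_p_x * q * v^(k+1)
With constant q=0.026, v=0.925926
Sum = 0.157982
NSP = 476905 * 0.157982
= 75342.388


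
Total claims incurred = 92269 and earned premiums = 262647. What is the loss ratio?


Loss ratio = claims / premiums
= 92269 / 262647
= 0.3513


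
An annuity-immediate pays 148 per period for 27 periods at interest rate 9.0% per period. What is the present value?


PV = PMT * (1 - (1+i)^(-n)) / i
= 148 * (1 - (1+0.09)^(-27)) / 0.09
= 148 * (1 - 0.097608) / 0.09
= 148 * 10.02658
= 1483.9338


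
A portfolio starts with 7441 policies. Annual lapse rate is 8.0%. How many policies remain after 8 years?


remaining = initial * (1 - lapse)^years
= 7441 * (1 - 0.08)^8
= 7441 * 0.513219
= 3818.8616


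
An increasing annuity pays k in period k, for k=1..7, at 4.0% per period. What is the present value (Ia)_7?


(Ia)_n = sum_{k=1}^{n} k * v^k, v = 1/(1+i)
v = 0.961538
Sum computed term by term:
(Ia)_7 = 23.0678


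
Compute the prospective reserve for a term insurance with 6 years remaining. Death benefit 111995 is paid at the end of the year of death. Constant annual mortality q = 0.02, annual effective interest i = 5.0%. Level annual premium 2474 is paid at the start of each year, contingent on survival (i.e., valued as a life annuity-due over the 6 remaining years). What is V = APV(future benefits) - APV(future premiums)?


v = 1/(1+i) = 0.952381
APV(future benefits) per unit = sum_{k=0}^{5} k_p_x * q * v^(k+1) = 0.096849
APV(future benefits) = 111995 * 0.096849 = 10846.5806
Life annuity-due factor ä_{x:6} = sum_{k=0}^{5} k_p_x * v^k = 5.084562
APV(future premiums) = 2474 * 5.084562 = 12579.2055
V = 10846.5806 - 12579.2055
= -1732.6249


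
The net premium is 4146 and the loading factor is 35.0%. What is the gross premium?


Gross = net * (1 + loading)
= 4146 * (1 + 0.35)
= 4146 * 1.35
= 5597.1


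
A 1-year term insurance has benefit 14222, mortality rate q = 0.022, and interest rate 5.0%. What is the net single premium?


NSP = benefit * q * v
v = 1/(1+i) = 0.952381
NSP = 14222 * 0.022 * 0.952381
= 297.9848


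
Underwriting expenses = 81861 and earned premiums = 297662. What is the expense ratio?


Expense ratio = expenses / premiums
= 81861 / 297662
= 0.275


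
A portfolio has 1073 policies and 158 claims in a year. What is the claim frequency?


frequency = claims / policies
= 158 / 1073
= 0.1473


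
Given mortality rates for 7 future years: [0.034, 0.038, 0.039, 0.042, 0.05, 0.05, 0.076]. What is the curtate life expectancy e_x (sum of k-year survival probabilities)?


e_x = sum_{k=1}^{n} k_p_x
k_p_x values:
  1_p_x = 0.966
  2_p_x = 0.929292
  3_p_x = 0.89305
  4_p_x = 0.855542
  5_p_x = 0.812764
  6_p_x = 0.772126
  7_p_x = 0.713445
e_x = 5.9422


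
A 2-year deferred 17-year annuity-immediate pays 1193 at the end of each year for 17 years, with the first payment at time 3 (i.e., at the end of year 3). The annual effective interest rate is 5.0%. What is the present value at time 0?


PV at time 2 of the 17-year annuity-immediate:
a_n = 1193 * (1-(1+0.05)^(-17))/0.05 = 13449.961
Discount back 2 years to time 0:
PV = 13449.961 * (1+0.05)^(-2)
= 13449.961 * 0.907029
= 12199.5111


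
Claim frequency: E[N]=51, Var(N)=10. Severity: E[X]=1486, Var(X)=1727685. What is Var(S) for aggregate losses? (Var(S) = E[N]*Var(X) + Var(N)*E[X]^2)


Var(S) = E[N]*Var(X) + Var(N)*E[X]^2
= 51*1727685 + 10*1486^2
= 88111935 + 22081960
= 1.1019e+08


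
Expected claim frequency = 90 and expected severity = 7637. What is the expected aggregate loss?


E[S] = E[N] * E[X]
= 90 * 7637
= 687330


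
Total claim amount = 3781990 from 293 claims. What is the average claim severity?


severity = total / number
= 3781990 / 293
= 12907.8157


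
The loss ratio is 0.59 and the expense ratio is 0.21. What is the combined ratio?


Combined ratio = loss ratio + expense ratio
= 0.59 + 0.21
= 0.8


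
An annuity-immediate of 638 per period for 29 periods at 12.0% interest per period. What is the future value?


FV = PMT * ((1+i)^n - 1) / i
= 638 * ((1.12)^29 - 1) / 0.12
= 638 * (26.74993 - 1) / 0.12
= 136903.797


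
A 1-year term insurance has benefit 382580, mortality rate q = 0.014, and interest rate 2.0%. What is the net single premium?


NSP = benefit * q * v
v = 1/(1+i) = 0.980392
NSP = 382580 * 0.014 * 0.980392
= 5251.098


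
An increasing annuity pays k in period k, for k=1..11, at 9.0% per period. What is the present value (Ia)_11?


(Ia)_n = sum_{k=1}^{n} k * v^k, v = 1/(1+i)
v = 0.917431
Sum computed term by term:
(Ia)_11 = 35.0533


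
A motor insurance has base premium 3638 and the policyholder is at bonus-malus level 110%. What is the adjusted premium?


adjusted = base * BM_level / 100
= 3638 * 110 / 100
= 3638 * 1.1
= 4001.8


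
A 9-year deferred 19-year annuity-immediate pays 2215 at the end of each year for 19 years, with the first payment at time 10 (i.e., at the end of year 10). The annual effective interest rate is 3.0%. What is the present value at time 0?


PV at time 9 of the 19-year annuity-immediate:
a_n = 2215 * (1-(1+0.03)^(-19))/0.03 = 31727.215
Discount back 9 years to time 0:
PV = 31727.215 * (1+0.03)^(-9)
= 31727.215 * 0.766417
= 24316.2685


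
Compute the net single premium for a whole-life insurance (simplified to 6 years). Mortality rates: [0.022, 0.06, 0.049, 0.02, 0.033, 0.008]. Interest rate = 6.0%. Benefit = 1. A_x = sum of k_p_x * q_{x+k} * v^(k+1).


v = 0.943396
Year 0: k_p_x=1.0, q=0.022, term=0.020755
Year 1: k_p_x=0.978, q=0.06, term=0.052225
Year 2: k_p_x=0.91932, q=0.049, term=0.037822
Year 3: k_p_x=0.874273, q=0.02, term=0.01385
Year 4: k_p_x=0.856788, q=0.033, term=0.021128
Year 5: k_p_x=0.828514, q=0.008, term=0.004673
A_x = 0.1505


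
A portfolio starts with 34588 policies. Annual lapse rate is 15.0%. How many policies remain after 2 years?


remaining = initial * (1 - lapse)^years
= 34588 * (1 - 0.15)^2
= 34588 * 0.7225
= 24989.83


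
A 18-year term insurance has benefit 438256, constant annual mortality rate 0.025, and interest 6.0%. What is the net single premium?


NSP = benefit * sum_{k=0}^{n-1} k_p_x * q * v^(k+1)
With constant q=0.025, v=0.943396
Sum = 0.22879
NSP = 438256 * 0.22879
= 100268.4864


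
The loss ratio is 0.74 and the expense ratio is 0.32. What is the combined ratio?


Combined ratio = loss ratio + expense ratio
= 0.74 + 0.32
= 1.06


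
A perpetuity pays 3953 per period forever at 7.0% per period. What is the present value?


PV = PMT / i
= 3953 / 0.07
= 56471.4286


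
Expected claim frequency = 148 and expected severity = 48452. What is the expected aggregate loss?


E[S] = E[N] * E[X]
= 148 * 48452
= 7.1709e+06


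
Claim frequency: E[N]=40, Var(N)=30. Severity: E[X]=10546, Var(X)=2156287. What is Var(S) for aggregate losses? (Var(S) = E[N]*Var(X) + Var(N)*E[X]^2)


Var(S) = E[N]*Var(X) + Var(N)*E[X]^2
= 40*2156287 + 30*10546^2
= 86251480 + 3336543480
= 3.4228e+09


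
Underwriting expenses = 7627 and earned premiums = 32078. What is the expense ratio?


Expense ratio = expenses / premiums
= 7627 / 32078
= 0.2378


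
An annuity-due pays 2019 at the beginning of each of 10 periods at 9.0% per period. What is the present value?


PV_due = PMT * (1-(1+i)^(-n))/i * (1+i)
PV_immediate = 12957.2509
PV_due = 12957.2509 * 1.09
= 14123.4035


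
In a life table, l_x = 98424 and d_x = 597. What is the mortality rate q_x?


q_x = d_x / l_x
= 597 / 98424
= 0.0061


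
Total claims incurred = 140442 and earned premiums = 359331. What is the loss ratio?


Loss ratio = claims / premiums
= 140442 / 359331
= 0.3908


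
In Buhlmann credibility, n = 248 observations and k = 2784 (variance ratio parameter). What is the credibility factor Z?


Z = n / (n + k)
= 248 / (248 + 2784)
= 248 / 3032
= 0.0818


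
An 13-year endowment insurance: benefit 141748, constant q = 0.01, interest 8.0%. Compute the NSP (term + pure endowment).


Term component = 10667.9126
Pure endowment = 13_p_x * v^13 * benefit = 0.877521 * 0.367698 * 141748 = 45736.7866
NSP = 56404.6992


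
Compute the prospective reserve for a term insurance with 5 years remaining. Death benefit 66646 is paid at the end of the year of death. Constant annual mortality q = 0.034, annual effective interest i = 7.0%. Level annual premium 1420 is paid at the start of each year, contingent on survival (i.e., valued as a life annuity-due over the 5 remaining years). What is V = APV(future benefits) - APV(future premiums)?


v = 1/(1+i) = 0.934579
APV(future benefits) per unit = sum_{k=0}^{4} k_p_x * q * v^(k+1) = 0.130853
APV(future benefits) = 66646 * 0.130853 = 8720.7989
Life annuity-due factor ä_{x:5} = sum_{k=0}^{4} k_p_x * v^k = 4.118007
APV(future premiums) = 1420 * 4.118007 = 5847.5694
V = 8720.7989 - 5847.5694
= 2873.2295


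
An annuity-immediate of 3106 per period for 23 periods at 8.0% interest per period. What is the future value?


FV = PMT * ((1+i)^n - 1) / i
= 3106 * ((1.08)^23 - 1) / 0.08
= 3106 * (5.871464 - 1) / 0.08
= 189134.576


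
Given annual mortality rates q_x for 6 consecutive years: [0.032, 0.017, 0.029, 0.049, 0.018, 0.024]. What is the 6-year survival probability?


p_k = 1 - q_k for each year
Survival = product of (1 - q_k)
= 0.968 * 0.983 * 0.971 * 0.951 * 0.982 * 0.976
= 0.8422


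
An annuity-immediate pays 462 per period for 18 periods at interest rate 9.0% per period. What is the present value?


PV = PMT * (1 - (1+i)^(-n)) / i
= 462 * (1 - (1+0.09)^(-18)) / 0.09
= 462 * (1 - 0.211994) / 0.09
= 462 * 8.755625
= 4045.0988


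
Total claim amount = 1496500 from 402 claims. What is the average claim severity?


severity = total / number
= 1496500 / 402
= 3722.6368
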